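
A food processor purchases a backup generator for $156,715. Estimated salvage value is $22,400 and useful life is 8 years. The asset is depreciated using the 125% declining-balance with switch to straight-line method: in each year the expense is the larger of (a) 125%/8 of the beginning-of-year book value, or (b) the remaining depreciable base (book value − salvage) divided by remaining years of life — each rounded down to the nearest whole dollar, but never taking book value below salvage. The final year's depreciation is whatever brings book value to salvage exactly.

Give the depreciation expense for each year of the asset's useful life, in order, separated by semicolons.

Depreciable base = $156,715 − $22,400 = $134,315.
Year 1: DB = ⌊$156,715 × 125%/8⌋ = $24,486; SL = ⌊$134,315/8⌋ = $16,789 → take DB $24,486. Book value $132,229.
Year 2: DB = ⌊$132,229 × 125%/8⌋ = $20,660; SL = ⌊$109,829/7⌋ = $15,689 → take DB $20,660. Book value $111,569.
Year 3: DB = ⌊$111,569 × 125%/8⌋ = $17,432; SL = ⌊$89,169/6⌋ = $14,861 → take DB $17,432. Book value $94,137.
Year 4: DB = ⌊$94,137 × 125%/8⌋ = $14,708; SL = ⌊$71,737/5⌋ = $14,347 → take DB $14,708. Book value $79,429.
Year 5: DB = ⌊$79,429 × 125%/8⌋ = $12,410; SL = ⌊$57,029/4⌋ = $14,257 → take SL $14,257. Book value $65,172.
Year 6: DB = ⌊$65,172 × 125%/8⌋ = $10,183; SL = ⌊$42,772/3⌋ = $14,257 → take SL $14,257. Book value $50,915.
Year 7: DB = ⌊$50,915 × 125%/8⌋ = $7,955; SL = ⌊$28,515/2⌋ = $14,257 → take SL $14,257. Book value $36,658.
Year 8 (final): $36,658 − $22,400 = $14,258. Book value $22,400.

$24,486; $20,660; $17,432; $14,708; $14,257; $14,257; $14,257; $14,258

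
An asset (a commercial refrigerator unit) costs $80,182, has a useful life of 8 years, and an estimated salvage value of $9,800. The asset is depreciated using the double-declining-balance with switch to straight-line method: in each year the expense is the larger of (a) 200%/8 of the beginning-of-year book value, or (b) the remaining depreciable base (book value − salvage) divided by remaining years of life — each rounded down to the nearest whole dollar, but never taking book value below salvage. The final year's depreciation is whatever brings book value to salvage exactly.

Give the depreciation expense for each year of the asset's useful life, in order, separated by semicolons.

Depreciable base = $80,182 − $9,800 = $70,382.
Year 1: DB = ⌊$80,182 × 200%/8⌋ = $20,045; SL = ⌊$70,382/8⌋ = $8,797 → take DB $20,045. Book value $60,137.
Year 2: DB = ⌊$60,137 × 200%/8⌋ = $15,034; SL = ⌊$50,337/7⌋ = $7,191 → take DB $15,034. Book value $45,103.
Year 3: DB = ⌊$45,103 × 200%/8⌋ = $11,275; SL = ⌊$35,303/6⌋ = $5,883 → take DB $11,275. Book value $33,828.
Year 4: DB = ⌊$33,828 × 200%/8⌋ = $8,457; SL = ⌊$24,028/5⌋ = $4,805 → take DB $8,457. Book value $25,371.
Year 5: DB = ⌊$25,371 × 200%/8⌋ = $6,342; SL = ⌊$15,571/4⌋ = $3,892 → take DB $6,342. Book value $19,029.
Year 6: DB = ⌊$19,029 × 200%/8⌋ = $4,757; SL = ⌊$9,229/3⌋ = $3,076 → take DB $4,757. Book value $14,272.
Year 7: DB = ⌊$14,272 × 200%/8⌋ = $3,568; SL = ⌊$4,472/2⌋ = $2,236 → take DB $3,568. Book value $10,704.
Year 8 (final): $10,704 − $9,800 = $904. Book value $9,800.

$20,045; $15,034; $11,275; $8,457; $6,342; $4,757; $3,568; $904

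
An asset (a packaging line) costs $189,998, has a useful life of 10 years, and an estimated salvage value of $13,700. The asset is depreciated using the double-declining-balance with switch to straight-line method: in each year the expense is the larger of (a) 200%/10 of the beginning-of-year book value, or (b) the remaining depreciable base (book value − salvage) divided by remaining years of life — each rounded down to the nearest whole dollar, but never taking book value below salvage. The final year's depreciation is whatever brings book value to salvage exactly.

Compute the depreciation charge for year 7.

$9,961

Depreciable base = $189,998 − $13,700 = $176,298.
Year 1: DB = ⌊$189,998 × 200%/10⌋ = $37,999; SL = ⌊$176,298/10⌋ = $17,629 → take DB $37,999. Book value $151,999.
Year 2: DB = ⌊$151,999 × 200%/10⌋ = $30,399; SL = ⌊$138,299/9⌋ = $15,366 → take DB $30,399. Book value $121,600.
Year 3: DB = ⌊$121,600 × 200%/10⌋ = $24,320; SL = ⌊$107,900/8⌋ = $13,487 → take DB $24,320. Book value $97,280.
Year 4: DB = ⌊$97,280 × 200%/10⌋ = $19,456; SL = ⌊$83,580/7⌋ = $11,940 → take DB $19,456. Book value $77,824.
Year 5: DB = ⌊$77,824 × 200%/10⌋ = $15,564; SL = ⌊$64,124/6⌋ = $10,687 → take DB $15,564. Book value $62,260.
Year 6: DB = ⌊$62,260 × 200%/10⌋ = $12,452; SL = ⌊$48,560/5⌋ = $9,712 → take DB $12,452. Book value $49,808.
Year 7: DB = ⌊$49,808 × 200%/10⌋ = $9,961; SL = ⌊$36,108/4⌋ = $9,027 → take DB $9,961. Book value $39,847.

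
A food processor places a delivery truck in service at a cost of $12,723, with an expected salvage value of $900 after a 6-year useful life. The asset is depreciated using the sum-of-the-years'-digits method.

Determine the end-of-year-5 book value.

Depreciable base = $12,723 − $900 = $11,823.
Sum of the years' digits = 6+5+4+3+2+1 = 21.
Year 1: $11,823 × 6/21 = $3,378. Book value $9,345.
Year 2: $11,823 × 5/21 = $2,815. Book value $6,530.
Year 3: $11,823 × 4/21 = $2,252. Book value $4,278.
Year 4: $11,823 × 3/21 = $1,689. Book value $2,589.
Year 5: $11,823 × 2/21 = $1,126. Book value $1,463.

$1,463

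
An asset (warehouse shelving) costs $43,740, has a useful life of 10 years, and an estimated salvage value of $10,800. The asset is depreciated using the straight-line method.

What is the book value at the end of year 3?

Depreciable base = $43,740 − $10,800 = $32,940.
Annual expense = $32,940 / 10 = $3,294.
End of year 1: book value $40,446.
End of year 2: book value $37,152.
End of year 3: book value $33,858.

$33,858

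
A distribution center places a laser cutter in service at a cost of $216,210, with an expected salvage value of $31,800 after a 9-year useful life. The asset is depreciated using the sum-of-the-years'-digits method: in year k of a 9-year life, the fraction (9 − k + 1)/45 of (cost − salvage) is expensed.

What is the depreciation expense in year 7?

Depreciable base = $216,210 − $31,800 = $184,410.
Sum of the years' digits = 9+8+7+6+5+4+3+2+1 = 45.
Year 1: $184,410 × 9/45 = $36,882. Book value $179,328.
Year 2: $184,410 × 8/45 = $32,784. Book value $146,544.
Year 3: $184,410 × 7/45 = $28,686. Book value $117,858.
Year 4: $184,410 × 6/45 = $24,588. Book value $93,270.
Year 5: $184,410 × 5/45 = $20,490. Book value $72,780.
Year 6: $184,410 × 4/45 = $16,392. Book value $56,388.
Year 7: $184,410 × 3/45 = $12,294. Book value $44,094.

$12,294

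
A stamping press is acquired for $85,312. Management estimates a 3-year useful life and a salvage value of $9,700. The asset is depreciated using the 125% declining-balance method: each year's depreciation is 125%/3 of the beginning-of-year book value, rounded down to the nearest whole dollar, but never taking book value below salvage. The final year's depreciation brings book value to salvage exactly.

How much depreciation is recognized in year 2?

Depreciable base = $85,312 − $9,700 = $75,612.
Year 1: ⌊$85,312 × 125%/3⌋ = $35,546. Book value $49,766.
Year 2: ⌊$49,766 × 125%/3⌋ = $20,735. Book value $29,031.

$20,735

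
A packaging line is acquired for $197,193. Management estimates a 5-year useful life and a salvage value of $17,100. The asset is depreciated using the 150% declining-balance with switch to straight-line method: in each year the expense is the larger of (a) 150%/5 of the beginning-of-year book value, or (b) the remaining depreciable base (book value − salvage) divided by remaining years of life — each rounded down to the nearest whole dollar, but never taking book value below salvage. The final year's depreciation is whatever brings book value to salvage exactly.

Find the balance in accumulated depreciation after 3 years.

$129,554

Depreciable base = $197,193 − $17,100 = $180,093.
Year 1: DB = ⌊$197,193 × 150%/5⌋ = $59,157; SL = ⌊$180,093/5⌋ = $36,018 → take DB $59,157. Book value $138,036.
Year 2: DB = ⌊$138,036 × 150%/5⌋ = $41,410; SL = ⌊$120,936/4⌋ = $30,234 → take DB $41,410. Book value $96,626.
Year 3: DB = ⌊$96,626 × 150%/5⌋ = $28,987; SL = ⌊$79,526/3⌋ = $26,508 → take DB $28,987. Book value $67,639.
Accumulated through year 3 = $197,193 − $67,639 = $129,554.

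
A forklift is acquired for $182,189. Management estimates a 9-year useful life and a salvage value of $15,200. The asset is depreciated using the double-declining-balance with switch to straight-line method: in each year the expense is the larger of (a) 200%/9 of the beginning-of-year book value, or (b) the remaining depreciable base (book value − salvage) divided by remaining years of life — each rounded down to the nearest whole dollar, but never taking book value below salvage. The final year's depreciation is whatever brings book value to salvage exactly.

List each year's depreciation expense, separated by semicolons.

Depreciable base = $182,189 − $15,200 = $166,989.
Year 1: DB = ⌊$182,189 × 200%/9⌋ = $40,486; SL = ⌊$166,989/9⌋ = $18,554 → take DB $40,486. Book value $141,703.
Year 2: DB = ⌊$141,703 × 200%/9⌋ = $31,489; SL = ⌊$126,503/8⌋ = $15,812 → take DB $31,489. Book value $110,214.
Year 3: DB = ⌊$110,214 × 200%/9⌋ = $24,492; SL = ⌊$95,014/7⌋ = $13,573 → take DB $24,492. Book value $85,722.
Year 4: DB = ⌊$85,722 × 200%/9⌋ = $19,049; SL = ⌊$70,522/6⌋ = $11,753 → take DB $19,049. Book value $66,673.
Year 5: DB = ⌊$66,673 × 200%/9⌋ = $14,816; SL = ⌊$51,473/5⌋ = $10,294 → take DB $14,816. Book value $51,857.
Year 6: DB = ⌊$51,857 × 200%/9⌋ = $11,523; SL = ⌊$36,657/4⌋ = $9,164 → take DB $11,523. Book value $40,334.
Year 7: DB = ⌊$40,334 × 200%/9⌋ = $8,963; SL = ⌊$25,134/3⌋ = $8,378 → take DB $8,963. Book value $31,371.
Year 8: DB = ⌊$31,371 × 200%/9⌋ = $6,971; SL = ⌊$16,171/2⌋ = $8,085 → take SL $8,085. Book value $23,286.
Year 9 (final): $23,286 − $15,200 = $8,086. Book value $15,200.

$40,486; $31,489; $24,492; $19,049; $14,816; $11,523; $8,963; $8,085; $8,086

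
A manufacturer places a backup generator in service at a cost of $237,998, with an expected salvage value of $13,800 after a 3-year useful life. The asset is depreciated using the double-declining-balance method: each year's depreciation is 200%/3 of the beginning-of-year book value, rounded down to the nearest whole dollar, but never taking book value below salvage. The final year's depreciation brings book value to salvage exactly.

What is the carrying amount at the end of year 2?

Depreciable base = $237,998 − $13,800 = $224,198.
Year 1: ⌊$237,998 × 200%/3⌋ = $158,665. Book value $79,333.
Year 2: ⌊$79,333 × 200%/3⌋ = $52,888. Book value $26,445.

$26,445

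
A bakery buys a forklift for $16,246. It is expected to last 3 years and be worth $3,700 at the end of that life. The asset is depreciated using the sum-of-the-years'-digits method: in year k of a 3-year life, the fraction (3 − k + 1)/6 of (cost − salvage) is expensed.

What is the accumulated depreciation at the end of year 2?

Depreciable base = $16,246 − $3,700 = $12,546.
Sum of the years' digits = 3+2+1 = 6.
Year 1: $12,546 × 3/6 = $6,273. Book value $9,973.
Year 2: $12,546 × 2/6 = $4,182. Book value $5,791.
Accumulated through year 2 = $16,246 − $5,791 = $10,455.

$10,455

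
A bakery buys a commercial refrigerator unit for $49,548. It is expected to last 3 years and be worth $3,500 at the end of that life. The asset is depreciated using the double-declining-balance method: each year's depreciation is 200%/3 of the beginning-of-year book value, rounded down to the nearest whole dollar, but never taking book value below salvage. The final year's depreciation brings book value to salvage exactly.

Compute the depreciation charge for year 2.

Depreciable base = $49,548 − $3,500 = $46,048.
Year 1: ⌊$49,548 × 200%/3⌋ = $33,032. Book value $16,516.
Year 2: ⌊$16,516 × 200%/3⌋ = $11,010. Book value $5,506.

$11,010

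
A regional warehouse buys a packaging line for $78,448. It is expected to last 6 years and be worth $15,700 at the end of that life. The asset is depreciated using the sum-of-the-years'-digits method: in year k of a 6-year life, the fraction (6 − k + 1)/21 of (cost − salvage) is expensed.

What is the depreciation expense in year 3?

$11,952

Depreciable base = $78,448 − $15,700 = $62,748.
Sum of the years' digits = 6+5+4+3+2+1 = 21.
Year 1: $62,748 × 6/21 = $17,928. Book value $60,520.
Year 2: $62,748 × 5/21 = $14,940. Book value $45,580.
Year 3: $62,748 × 4/21 = $11,952. Book value $33,628.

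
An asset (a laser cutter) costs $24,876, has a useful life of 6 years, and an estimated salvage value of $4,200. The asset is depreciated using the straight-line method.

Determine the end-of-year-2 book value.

$17,984

Depreciable base = $24,876 − $4,200 = $20,676.
Annual expense = $20,676 / 6 = $3,446.
End of year 1: book value $21,430.
End of year 2: book value $17,984.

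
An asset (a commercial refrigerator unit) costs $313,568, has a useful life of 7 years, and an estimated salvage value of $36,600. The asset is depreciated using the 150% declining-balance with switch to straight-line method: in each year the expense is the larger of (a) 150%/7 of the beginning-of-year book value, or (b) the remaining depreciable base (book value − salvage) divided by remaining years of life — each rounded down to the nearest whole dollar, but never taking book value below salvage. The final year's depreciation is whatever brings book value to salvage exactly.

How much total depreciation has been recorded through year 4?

$194,060

Depreciable base = $313,568 − $36,600 = $276,968.
Year 1: DB = ⌊$313,568 × 150%/7⌋ = $67,193; SL = ⌊$276,968/7⌋ = $39,566 → take DB $67,193. Book value $246,375.
Year 2: DB = ⌊$246,375 × 150%/7⌋ = $52,794; SL = ⌊$209,775/6⌋ = $34,962 → take DB $52,794. Book value $193,581.
Year 3: DB = ⌊$193,581 × 150%/7⌋ = $41,481; SL = ⌊$156,981/5⌋ = $31,396 → take DB $41,481. Book value $152,100.
Year 4: DB = ⌊$152,100 × 150%/7⌋ = $32,592; SL = ⌊$115,500/4⌋ = $28,875 → take DB $32,592. Book value $119,508.
Accumulated through year 4 = $313,568 − $119,508 = $194,060.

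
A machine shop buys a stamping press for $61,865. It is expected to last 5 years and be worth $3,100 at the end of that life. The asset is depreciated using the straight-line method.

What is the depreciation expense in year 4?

Depreciable base = $61,865 − $3,100 = $58,765.
Annual expense = $58,765 / 5 = $11,753.

$11,753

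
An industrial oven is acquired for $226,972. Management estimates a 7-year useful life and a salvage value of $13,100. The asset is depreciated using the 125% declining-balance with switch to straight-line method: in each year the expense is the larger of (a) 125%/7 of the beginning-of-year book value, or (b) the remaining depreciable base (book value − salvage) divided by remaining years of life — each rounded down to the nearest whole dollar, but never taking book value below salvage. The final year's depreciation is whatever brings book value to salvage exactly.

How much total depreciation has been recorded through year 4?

$129,842

Depreciable base = $226,972 − $13,100 = $213,872.
Year 1: DB = ⌊$226,972 × 125%/7⌋ = $40,530; SL = ⌊$213,872/7⌋ = $30,553 → take DB $40,530. Book value $186,442.
Year 2: DB = ⌊$186,442 × 125%/7⌋ = $33,293; SL = ⌊$173,342/6⌋ = $28,890 → take DB $33,293. Book value $153,149.
Year 3: DB = ⌊$153,149 × 125%/7⌋ = $27,348; SL = ⌊$140,049/5⌋ = $28,009 → take SL $28,009. Book value $125,140.
Year 4: DB = ⌊$125,140 × 125%/7⌋ = $22,346; SL = ⌊$112,040/4⌋ = $28,010 → take SL $28,010. Book value $97,130.
Accumulated through year 4 = $226,972 − $97,130 = $129,842.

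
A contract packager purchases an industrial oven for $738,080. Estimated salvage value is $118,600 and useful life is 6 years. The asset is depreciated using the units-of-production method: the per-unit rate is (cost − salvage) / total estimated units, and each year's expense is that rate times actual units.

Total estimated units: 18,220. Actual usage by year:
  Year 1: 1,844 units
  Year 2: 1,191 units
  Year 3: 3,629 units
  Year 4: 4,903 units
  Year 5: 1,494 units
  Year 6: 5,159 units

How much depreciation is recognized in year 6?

$175,406

Depreciable base = $738,080 − $118,600 = $619,480.
Rate = $619,480 / 18,220 units = $34 per unit.
Year 1: 1,844 × $34 = $62,696. Book value $675,384.
Year 2: 1,191 × $34 = $40,494. Book value $634,890.
Year 3: 3,629 × $34 = $123,386. Book value $511,504.
Year 4: 4,903 × $34 = $166,702. Book value $344,802.
Year 5: 1,494 × $34 = $50,796. Book value $294,006.
Year 6: 5,159 × $34 = $175,406. Book value $118,600.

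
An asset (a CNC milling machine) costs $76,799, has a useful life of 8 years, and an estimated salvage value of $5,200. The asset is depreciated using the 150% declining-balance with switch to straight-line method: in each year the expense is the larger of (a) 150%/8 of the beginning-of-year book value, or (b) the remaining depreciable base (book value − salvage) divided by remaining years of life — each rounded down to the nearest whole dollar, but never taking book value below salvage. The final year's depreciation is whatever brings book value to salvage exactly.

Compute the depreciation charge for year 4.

$7,723

Depreciable base = $76,799 − $5,200 = $71,599.
Year 1: DB = ⌊$76,799 × 150%/8⌋ = $14,399; SL = ⌊$71,599/8⌋ = $8,949 → take DB $14,399. Book value $62,400.
Year 2: DB = ⌊$62,400 × 150%/8⌋ = $11,700; SL = ⌊$57,200/7⌋ = $8,171 → take DB $11,700. Book value $50,700.
Year 3: DB = ⌊$50,700 × 150%/8⌋ = $9,506; SL = ⌊$45,500/6⌋ = $7,583 → take DB $9,506. Book value $41,194.
Year 4: DB = ⌊$41,194 × 150%/8⌋ = $7,723; SL = ⌊$35,994/5⌋ = $7,198 → take DB $7,723. Book value $33,471.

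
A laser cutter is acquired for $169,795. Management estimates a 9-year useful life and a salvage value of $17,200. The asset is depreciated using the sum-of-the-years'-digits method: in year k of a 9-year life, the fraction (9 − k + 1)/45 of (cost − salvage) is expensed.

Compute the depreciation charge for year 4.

Depreciable base = $169,795 − $17,200 = $152,595.
Sum of the years' digits = 9+8+7+6+5+4+3+2+1 = 45.
Year 1: $152,595 × 9/45 = $30,519. Book value $139,276.
Year 2: $152,595 × 8/45 = $27,128. Book value $112,148.
Year 3: $152,595 × 7/45 = $23,737. Book value $88,411.
Year 4: $152,595 × 6/45 = $20,346. Book value $68,065.

$20,346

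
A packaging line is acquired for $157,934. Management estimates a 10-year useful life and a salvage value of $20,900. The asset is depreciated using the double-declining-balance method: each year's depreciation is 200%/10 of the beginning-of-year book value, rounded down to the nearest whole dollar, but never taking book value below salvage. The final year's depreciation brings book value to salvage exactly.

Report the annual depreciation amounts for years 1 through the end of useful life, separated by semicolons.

$31,586; $25,269; $20,215; $16,172; $12,938; $10,350; $8,280; $6,624; $5,300; $300

Depreciable base = $157,934 − $20,900 = $137,034.
Year 1: ⌊$157,934 × 200%/10⌋ = $31,586. Book value $126,348.
Year 2: ⌊$126,348 × 200%/10⌋ = $25,269. Book value $101,079.
Year 3: ⌊$101,079 × 200%/10⌋ = $20,215. Book value $80,864.
Year 4: ⌊$80,864 × 200%/10⌋ = $16,172. Book value $64,692.
Year 5: ⌊$64,692 × 200%/10⌋ = $12,938. Book value $51,754.
Year 6: ⌊$51,754 × 200%/10⌋ = $10,350. Book value $41,404.
Year 7: ⌊$41,404 × 200%/10⌋ = $8,280. Book value $33,124.
Year 8: ⌊$33,124 × 200%/10⌋ = $6,624. Book value $26,500.
Year 9: ⌊$26,500 × 200%/10⌋ = $5,300. Book value $21,200.
Year 10 (final): $21,200 − $20,900 = $300. Book value $20,900.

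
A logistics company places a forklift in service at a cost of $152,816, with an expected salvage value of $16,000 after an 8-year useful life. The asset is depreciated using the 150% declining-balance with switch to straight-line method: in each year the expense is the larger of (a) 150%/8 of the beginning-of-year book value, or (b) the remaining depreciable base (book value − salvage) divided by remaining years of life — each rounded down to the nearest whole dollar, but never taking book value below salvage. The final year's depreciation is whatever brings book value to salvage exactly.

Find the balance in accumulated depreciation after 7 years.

$124,166

Depreciable base = $152,816 − $16,000 = $136,816.
Year 1: DB = ⌊$152,816 × 150%/8⌋ = $28,653; SL = ⌊$136,816/8⌋ = $17,102 → take DB $28,653. Book value $124,163.
Year 2: DB = ⌊$124,163 × 150%/8⌋ = $23,280; SL = ⌊$108,163/7⌋ = $15,451 → take DB $23,280. Book value $100,883.
Year 3: DB = ⌊$100,883 × 150%/8⌋ = $18,915; SL = ⌊$84,883/6⌋ = $14,147 → take DB $18,915. Book value $81,968.
Year 4: DB = ⌊$81,968 × 150%/8⌋ = $15,369; SL = ⌊$65,968/5⌋ = $13,193 → take DB $15,369. Book value $66,599.
Year 5: DB = ⌊$66,599 × 150%/8⌋ = $12,487; SL = ⌊$50,599/4⌋ = $12,649 → take SL $12,649. Book value $53,950.
Year 6: DB = ⌊$53,950 × 150%/8⌋ = $10,115; SL = ⌊$37,950/3⌋ = $12,650 → take SL $12,650. Book value $41,300.
Year 7: DB = ⌊$41,300 × 150%/8⌋ = $7,743; SL = ⌊$25,300/2⌋ = $12,650 → take SL $12,650. Book value $28,650.
Accumulated through year 7 = $152,816 − $28,650 = $124,166.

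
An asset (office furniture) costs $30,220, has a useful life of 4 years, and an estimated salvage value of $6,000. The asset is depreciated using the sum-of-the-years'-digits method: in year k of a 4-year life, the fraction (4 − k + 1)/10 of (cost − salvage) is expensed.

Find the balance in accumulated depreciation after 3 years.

$21,798

Depreciable base = $30,220 − $6,000 = $24,220.
Sum of the years' digits = 4+3+2+1 = 10.
Year 1: $24,220 × 4/10 = $9,688. Book value $20,532.
Year 2: $24,220 × 3/10 = $7,266. Book value $13,266.
Year 3: $24,220 × 2/10 = $4,844. Book value $8,422.
Accumulated through year 3 = $30,220 − $8,422 = $21,798.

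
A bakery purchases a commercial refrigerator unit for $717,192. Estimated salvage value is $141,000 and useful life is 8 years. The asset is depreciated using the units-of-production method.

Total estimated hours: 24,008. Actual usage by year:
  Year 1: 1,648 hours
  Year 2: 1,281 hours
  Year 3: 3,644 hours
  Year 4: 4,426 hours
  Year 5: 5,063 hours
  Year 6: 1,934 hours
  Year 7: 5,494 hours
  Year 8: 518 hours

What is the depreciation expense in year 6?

Depreciable base = $717,192 − $141,000 = $576,192.
Rate = $576,192 / 24,008 hours = $24 per hour.
Year 1: 1,648 × $24 = $39,552. Book value $677,640.
Year 2: 1,281 × $24 = $30,744. Book value $646,896.
Year 3: 3,644 × $24 = $87,456. Book value $559,440.
Year 4: 4,426 × $24 = $106,224. Book value $453,216.
Year 5: 5,063 × $24 = $121,512. Book value $331,704.
Year 6: 1,934 × $24 = $46,416. Book value $285,288.

$46,416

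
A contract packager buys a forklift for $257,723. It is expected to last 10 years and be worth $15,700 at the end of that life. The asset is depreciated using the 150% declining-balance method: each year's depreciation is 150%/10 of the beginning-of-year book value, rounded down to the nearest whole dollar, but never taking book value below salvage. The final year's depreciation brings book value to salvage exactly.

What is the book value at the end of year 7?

$82,622

Depreciable base = $257,723 − $15,700 = $242,023.
Year 1: ⌊$257,723 × 150%/10⌋ = $38,658. Book value $219,065.
Year 2: ⌊$219,065 × 150%/10⌋ = $32,859. Book value $186,206.
Year 3: ⌊$186,206 × 150%/10⌋ = $27,930. Book value $158,276.
Year 4: ⌊$158,276 × 150%/10⌋ = $23,741. Book value $134,535.
Year 5: ⌊$134,535 × 150%/10⌋ = $20,180. Book value $114,355.
Year 6: ⌊$114,355 × 150%/10⌋ = $17,153. Book value $97,202.
Year 7: ⌊$97,202 × 150%/10⌋ = $14,580. Book value $82,622.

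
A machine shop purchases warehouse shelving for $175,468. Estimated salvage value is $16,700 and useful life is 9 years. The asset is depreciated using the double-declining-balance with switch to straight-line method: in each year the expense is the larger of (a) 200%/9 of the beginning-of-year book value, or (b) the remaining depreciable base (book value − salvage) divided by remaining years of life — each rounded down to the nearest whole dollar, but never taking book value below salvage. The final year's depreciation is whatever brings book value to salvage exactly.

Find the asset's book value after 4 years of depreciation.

Depreciable base = $175,468 − $16,700 = $158,768.
Year 1: DB = ⌊$175,468 × 200%/9⌋ = $38,992; SL = ⌊$158,768/9⌋ = $17,640 → take DB $38,992. Book value $136,476.
Year 2: DB = ⌊$136,476 × 200%/9⌋ = $30,328; SL = ⌊$119,776/8⌋ = $14,972 → take DB $30,328. Book value $106,148.
Year 3: DB = ⌊$106,148 × 200%/9⌋ = $23,588; SL = ⌊$89,448/7⌋ = $12,778 → take DB $23,588. Book value $82,560.
Year 4: DB = ⌊$82,560 × 200%/9⌋ = $18,346; SL = ⌊$65,860/6⌋ = $10,976 → take DB $18,346. Book value $64,214.

$64,214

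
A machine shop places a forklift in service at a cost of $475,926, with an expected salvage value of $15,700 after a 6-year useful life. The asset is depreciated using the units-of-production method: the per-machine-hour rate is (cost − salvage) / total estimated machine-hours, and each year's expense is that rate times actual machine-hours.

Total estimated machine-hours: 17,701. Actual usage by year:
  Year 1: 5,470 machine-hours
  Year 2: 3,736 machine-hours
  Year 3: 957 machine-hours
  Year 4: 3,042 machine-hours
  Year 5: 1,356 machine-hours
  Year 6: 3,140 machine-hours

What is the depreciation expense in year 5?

Depreciable base = $475,926 − $15,700 = $460,226.
Rate = $460,226 / 17,701 machine-hours = $26 per machine-hour.
Year 1: 5,470 × $26 = $142,220. Book value $333,706.
Year 2: 3,736 × $26 = $97,136. Book value $236,570.
Year 3: 957 × $26 = $24,882. Book value $211,688.
Year 4: 3,042 × $26 = $79,092. Book value $132,596.
Year 5: 1,356 × $26 = $35,256. Book value $97,340.

$35,256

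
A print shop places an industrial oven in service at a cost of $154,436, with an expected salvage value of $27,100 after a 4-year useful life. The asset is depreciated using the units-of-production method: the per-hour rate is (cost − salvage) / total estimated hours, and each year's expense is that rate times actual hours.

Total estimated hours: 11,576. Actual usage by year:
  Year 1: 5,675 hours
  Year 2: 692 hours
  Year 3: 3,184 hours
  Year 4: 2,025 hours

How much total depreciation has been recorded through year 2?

$70,037

Depreciable base = $154,436 − $27,100 = $127,336.
Rate = $127,336 / 11,576 hours = $11 per hour.
Year 1: 5,675 × $11 = $62,425. Book value $92,011.
Year 2: 692 × $11 = $7,612. Book value $84,399.
Accumulated through year 2 = $154,436 − $84,399 = $70,037.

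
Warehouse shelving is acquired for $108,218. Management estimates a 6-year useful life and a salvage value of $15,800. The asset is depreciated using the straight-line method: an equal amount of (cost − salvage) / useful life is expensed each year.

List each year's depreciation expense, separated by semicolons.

$15,403; $15,403; $15,403; $15,403; $15,403; $15,403

Depreciable base = $108,218 − $15,800 = $92,418.
Annual expense = $92,418 / 6 = $15,403.
End of year 1: book value $92,815.
End of year 2: book value $77,412.
End of year 3: book value $62,009.
End of year 4: book value $46,606.
End of year 5: book value $31,203.
End of year 6: book value $15,800.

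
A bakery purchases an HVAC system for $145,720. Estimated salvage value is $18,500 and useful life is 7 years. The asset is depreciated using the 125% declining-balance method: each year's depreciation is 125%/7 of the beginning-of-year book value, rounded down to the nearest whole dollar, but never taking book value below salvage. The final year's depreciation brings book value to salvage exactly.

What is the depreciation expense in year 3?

$17,558

Depreciable base = $145,720 − $18,500 = $127,220.
Year 1: ⌊$145,720 × 125%/7⌋ = $26,021. Book value $119,699.
Year 2: ⌊$119,699 × 125%/7⌋ = $21,374. Book value $98,325.
Year 3: ⌊$98,325 × 125%/7⌋ = $17,558. Book value $80,767.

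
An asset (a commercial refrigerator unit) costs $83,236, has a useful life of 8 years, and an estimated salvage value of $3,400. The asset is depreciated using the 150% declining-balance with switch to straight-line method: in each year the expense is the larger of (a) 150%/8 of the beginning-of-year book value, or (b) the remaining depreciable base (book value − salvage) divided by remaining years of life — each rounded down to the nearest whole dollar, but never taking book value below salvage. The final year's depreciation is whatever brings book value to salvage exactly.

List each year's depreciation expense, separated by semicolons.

$15,606; $12,680; $10,303; $8,371; $8,219; $8,219; $8,219; $8,219

Depreciable base = $83,236 − $3,400 = $79,836.
Year 1: DB = ⌊$83,236 × 150%/8⌋ = $15,606; SL = ⌊$79,836/8⌋ = $9,979 → take DB $15,606. Book value $67,630.
Year 2: DB = ⌊$67,630 × 150%/8⌋ = $12,680; SL = ⌊$64,230/7⌋ = $9,175 → take DB $12,680. Book value $54,950.
Year 3: DB = ⌊$54,950 × 150%/8⌋ = $10,303; SL = ⌊$51,550/6⌋ = $8,591 → take DB $10,303. Book value $44,647.
Year 4: DB = ⌊$44,647 × 150%/8⌋ = $8,371; SL = ⌊$41,247/5⌋ = $8,249 → take DB $8,371. Book value $36,276.
Year 5: DB = ⌊$36,276 × 150%/8⌋ = $6,801; SL = ⌊$32,876/4⌋ = $8,219 → take SL $8,219. Book value $28,057.
Year 6: DB = ⌊$28,057 × 150%/8⌋ = $5,260; SL = ⌊$24,657/3⌋ = $8,219 → take SL $8,219. Book value $19,838.
Year 7: DB = ⌊$19,838 × 150%/8⌋ = $3,719; SL = ⌊$16,438/2⌋ = $8,219 → take SL $8,219. Book value $11,619.
Year 8 (final): $11,619 − $3,400 = $8,219. Book value $3,400.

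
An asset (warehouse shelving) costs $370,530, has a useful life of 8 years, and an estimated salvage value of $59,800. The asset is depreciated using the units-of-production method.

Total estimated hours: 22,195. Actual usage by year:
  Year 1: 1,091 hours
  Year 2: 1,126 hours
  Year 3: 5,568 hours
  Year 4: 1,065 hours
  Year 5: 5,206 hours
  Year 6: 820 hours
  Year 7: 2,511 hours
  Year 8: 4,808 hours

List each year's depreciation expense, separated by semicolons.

Depreciable base = $370,530 − $59,800 = $310,730.
Rate = $310,730 / 22,195 hours = $14 per hour.
Year 1: 1,091 × $14 = $15,274. Book value $355,256.
Year 2: 1,126 × $14 = $15,764. Book value $339,492.
Year 3: 5,568 × $14 = $77,952. Book value $261,540.
Year 4: 1,065 × $14 = $14,910. Book value $246,630.
Year 5: 5,206 × $14 = $72,884. Book value $173,746.
Year 6: 820 × $14 = $11,480. Book value $162,266.
Year 7: 2,511 × $14 = $35,154. Book value $127,112.
Year 8: 4,808 × $14 = $67,312. Book value $59,800.

$15,274; $15,764; $77,952; $14,910; $72,884; $11,480; $35,154; $67,312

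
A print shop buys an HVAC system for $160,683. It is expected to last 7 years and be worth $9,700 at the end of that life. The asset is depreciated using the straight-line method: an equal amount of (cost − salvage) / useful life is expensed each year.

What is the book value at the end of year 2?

Depreciable base = $160,683 − $9,700 = $150,983.
Annual expense = $150,983 / 7 = $21,569.
End of year 1: book value $139,114.
End of year 2: book value $117,545.

$117,545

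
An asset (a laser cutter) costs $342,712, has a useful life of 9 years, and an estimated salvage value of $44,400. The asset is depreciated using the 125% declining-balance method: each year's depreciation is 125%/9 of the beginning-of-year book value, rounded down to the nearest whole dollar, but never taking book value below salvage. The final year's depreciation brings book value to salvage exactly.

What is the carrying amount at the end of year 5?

$162,267

Depreciable base = $342,712 − $44,400 = $298,312.
Year 1: ⌊$342,712 × 125%/9⌋ = $47,598. Book value $295,114.
Year 2: ⌊$295,114 × 125%/9⌋ = $40,988. Book value $254,126.
Year 3: ⌊$254,126 × 125%/9⌋ = $35,295. Book value $218,831.
Year 4: ⌊$218,831 × 125%/9⌋ = $30,393. Book value $188,438.
Year 5: ⌊$188,438 × 125%/9⌋ = $26,171. Book value $162,267.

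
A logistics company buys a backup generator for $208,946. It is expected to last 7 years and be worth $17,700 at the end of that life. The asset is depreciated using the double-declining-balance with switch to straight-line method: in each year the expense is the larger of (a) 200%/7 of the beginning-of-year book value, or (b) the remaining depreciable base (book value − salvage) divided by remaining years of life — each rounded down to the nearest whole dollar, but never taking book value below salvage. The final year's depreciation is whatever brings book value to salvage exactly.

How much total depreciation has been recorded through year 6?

$181,194

Depreciable base = $208,946 − $17,700 = $191,246.
Year 1: DB = ⌊$208,946 × 200%/7⌋ = $59,698; SL = ⌊$191,246/7⌋ = $27,320 → take DB $59,698. Book value $149,248.
Year 2: DB = ⌊$149,248 × 200%/7⌋ = $42,642; SL = ⌊$131,548/6⌋ = $21,924 → take DB $42,642. Book value $106,606.
Year 3: DB = ⌊$106,606 × 200%/7⌋ = $30,458; SL = ⌊$88,906/5⌋ = $17,781 → take DB $30,458. Book value $76,148.
Year 4: DB = ⌊$76,148 × 200%/7⌋ = $21,756; SL = ⌊$58,448/4⌋ = $14,612 → take DB $21,756. Book value $54,392.
Year 5: DB = ⌊$54,392 × 200%/7⌋ = $15,540; SL = ⌊$36,692/3⌋ = $12,230 → take DB $15,540. Book value $38,852.
Year 6: DB = ⌊$38,852 × 200%/7⌋ = $11,100; SL = ⌊$21,152/2⌋ = $10,576 → take DB $11,100. Book value $27,752.
Accumulated through year 6 = $208,946 − $27,752 = $181,194.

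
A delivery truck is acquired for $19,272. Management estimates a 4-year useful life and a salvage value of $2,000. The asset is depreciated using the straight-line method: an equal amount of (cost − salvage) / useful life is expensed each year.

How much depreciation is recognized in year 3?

Depreciable base = $19,272 − $2,000 = $17,272.
Annual expense = $17,272 / 4 = $4,318.

$4,318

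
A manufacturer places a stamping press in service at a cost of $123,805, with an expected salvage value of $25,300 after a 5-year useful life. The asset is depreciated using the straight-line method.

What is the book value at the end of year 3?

Depreciable base = $123,805 − $25,300 = $98,505.
Annual expense = $98,505 / 5 = $19,701.
End of year 1: book value $104,104.
End of year 2: book value $84,403.
End of year 3: book value $64,702.

$64,702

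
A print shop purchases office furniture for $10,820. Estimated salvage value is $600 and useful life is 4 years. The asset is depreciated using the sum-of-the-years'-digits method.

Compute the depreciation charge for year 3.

Depreciable base = $10,820 − $600 = $10,220.
Sum of the years' digits = 4+3+2+1 = 10.
Year 1: $10,220 × 4/10 = $4,088. Book value $6,732.
Year 2: $10,220 × 3/10 = $3,066. Book value $3,666.
Year 3: $10,220 × 2/10 = $2,044. Book value $1,622.

$2,044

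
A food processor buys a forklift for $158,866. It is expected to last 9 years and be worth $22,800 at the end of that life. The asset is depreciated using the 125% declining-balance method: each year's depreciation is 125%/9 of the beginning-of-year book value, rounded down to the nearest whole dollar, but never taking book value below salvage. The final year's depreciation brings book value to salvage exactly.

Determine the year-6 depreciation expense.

$10,447

Depreciable base = $158,866 − $22,800 = $136,066.
Year 1: ⌊$158,866 × 125%/9⌋ = $22,064. Book value $136,802.
Year 2: ⌊$136,802 × 125%/9⌋ = $19,000. Book value $117,802.
Year 3: ⌊$117,802 × 125%/9⌋ = $16,361. Book value $101,441.
Year 4: ⌊$101,441 × 125%/9⌋ = $14,089. Book value $87,352.
Year 5: ⌊$87,352 × 125%/9⌋ = $12,132. Book value $75,220.
Year 6: ⌊$75,220 × 125%/9⌋ = $10,447. Book value $64,773.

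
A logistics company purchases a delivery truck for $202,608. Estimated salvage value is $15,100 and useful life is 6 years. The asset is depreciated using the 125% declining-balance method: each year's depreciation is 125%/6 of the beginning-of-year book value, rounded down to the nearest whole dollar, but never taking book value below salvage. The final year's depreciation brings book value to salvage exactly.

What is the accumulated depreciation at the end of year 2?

Depreciable base = $202,608 − $15,100 = $187,508.
Year 1: ⌊$202,608 × 125%/6⌋ = $42,210. Book value $160,398.
Year 2: ⌊$160,398 × 125%/6⌋ = $33,416. Book value $126,982.
Accumulated through year 2 = $202,608 − $126,982 = $75,626.

$75,626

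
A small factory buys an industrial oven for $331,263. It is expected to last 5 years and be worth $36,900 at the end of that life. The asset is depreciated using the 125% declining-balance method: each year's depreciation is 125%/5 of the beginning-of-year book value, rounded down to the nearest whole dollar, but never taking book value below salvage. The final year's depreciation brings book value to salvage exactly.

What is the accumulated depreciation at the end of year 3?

$191,511

Depreciable base = $331,263 − $36,900 = $294,363.
Year 1: ⌊$331,263 × 125%/5⌋ = $82,815. Book value $248,448.
Year 2: ⌊$248,448 × 125%/5⌋ = $62,112. Book value $186,336.
Year 3: ⌊$186,336 × 125%/5⌋ = $46,584. Book value $139,752.
Accumulated through year 3 = $331,263 − $139,752 = $191,511.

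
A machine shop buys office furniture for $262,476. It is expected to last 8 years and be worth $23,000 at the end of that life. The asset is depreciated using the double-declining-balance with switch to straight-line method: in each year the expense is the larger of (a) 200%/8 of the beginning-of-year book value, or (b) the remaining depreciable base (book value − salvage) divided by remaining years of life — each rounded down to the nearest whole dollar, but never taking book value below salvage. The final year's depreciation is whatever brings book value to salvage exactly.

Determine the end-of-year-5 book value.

Depreciable base = $262,476 − $23,000 = $239,476.
Year 1: DB = ⌊$262,476 × 200%/8⌋ = $65,619; SL = ⌊$239,476/8⌋ = $29,934 → take DB $65,619. Book value $196,857.
Year 2: DB = ⌊$196,857 × 200%/8⌋ = $49,214; SL = ⌊$173,857/7⌋ = $24,836 → take DB $49,214. Book value $147,643.
Year 3: DB = ⌊$147,643 × 200%/8⌋ = $36,910; SL = ⌊$124,643/6⌋ = $20,773 → take DB $36,910. Book value $110,733.
Year 4: DB = ⌊$110,733 × 200%/8⌋ = $27,683; SL = ⌊$87,733/5⌋ = $17,546 → take DB $27,683. Book value $83,050.
Year 5: DB = ⌊$83,050 × 200%/8⌋ = $20,762; SL = ⌊$60,050/4⌋ = $15,012 → take DB $20,762. Book value $62,288.

$62,288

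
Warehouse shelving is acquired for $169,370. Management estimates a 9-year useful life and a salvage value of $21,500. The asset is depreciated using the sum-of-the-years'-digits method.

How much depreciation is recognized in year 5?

Depreciable base = $169,370 − $21,500 = $147,870.
Sum of the years' digits = 9+8+7+6+5+4+3+2+1 = 45.
Year 1: $147,870 × 9/45 = $29,574. Book value $139,796.
Year 2: $147,870 × 8/45 = $26,288. Book value $113,508.
Year 3: $147,870 × 7/45 = $23,002. Book value $90,506.
Year 4: $147,870 × 6/45 = $19,716. Book value $70,790.
Year 5: $147,870 × 5/45 = $16,430. Book value $54,360.

$16,430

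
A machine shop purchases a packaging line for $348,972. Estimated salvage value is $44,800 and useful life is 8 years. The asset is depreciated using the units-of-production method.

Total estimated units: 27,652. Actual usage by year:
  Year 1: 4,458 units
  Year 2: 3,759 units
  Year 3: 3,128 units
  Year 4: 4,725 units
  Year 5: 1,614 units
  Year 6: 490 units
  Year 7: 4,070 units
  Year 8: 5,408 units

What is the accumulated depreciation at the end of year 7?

$244,684

Depreciable base = $348,972 − $44,800 = $304,172.
Rate = $304,172 / 27,652 units = $11 per unit.
Year 1: 4,458 × $11 = $49,038. Book value $299,934.
Year 2: 3,759 × $11 = $41,349. Book value $258,585.
Year 3: 3,128 × $11 = $34,408. Book value $224,177.
Year 4: 4,725 × $11 = $51,975. Book value $172,202.
Year 5: 1,614 × $11 = $17,754. Book value $154,448.
Year 6: 490 × $11 = $5,390. Book value $149,058.
Year 7: 4,070 × $11 = $44,770. Book value $104,288.
Accumulated through year 7 = $348,972 − $104,288 = $244,684.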